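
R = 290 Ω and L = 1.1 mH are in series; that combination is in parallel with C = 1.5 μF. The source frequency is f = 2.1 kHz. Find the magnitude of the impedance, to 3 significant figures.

50.2 Ω

ω = 2πf = 13190 rad/s
X_L = ωL = 14.5 Ω
X_C = 1/(ωC) = 50.5 Ω
Branch 1 (R+jX_L): Z₁ = 290 + j14.5 Ω, |Z₁| = 290 Ω
Branch 2 (−jX_C): Z₂ = −j50.5 Ω
Parallel: Z = Z₁Z₂/(Z₁+Z₂), |Z| = 50.2 Ω, ∠Z = -80.1°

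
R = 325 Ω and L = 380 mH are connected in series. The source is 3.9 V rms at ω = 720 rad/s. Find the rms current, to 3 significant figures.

X_L = ωL = 274 Ω
Z = 325 + j274 Ω
|Z| = √(325² + 274²) = 425 Ω
I = V/|Z| = 3.9/425 = 9.18 mA

9.18 mA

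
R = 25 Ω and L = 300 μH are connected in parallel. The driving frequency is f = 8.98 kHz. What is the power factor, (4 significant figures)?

ω = 2πf = 56420 rad/s
X_L = ωL = 16.93 Ω
Parallel: admittances add. Y = 1/R + 1/(jωL)
Y = (0.04000 − j0.05908) S
|Y| = 0.07135 S → |Z| = 1/|Y| = 14.02 Ω, ∠Z = −∠Y = 55.90°
cos φ = cos(55.90°) = 0.5607

0.5607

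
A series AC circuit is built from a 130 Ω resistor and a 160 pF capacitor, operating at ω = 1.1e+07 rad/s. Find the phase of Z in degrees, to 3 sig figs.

X_C = 1/(ωC) = 568 Ω
Z = 130 − j568 Ω
|Z| = √(130² + 568²) = 583 Ω
∠Z = arctan(-568/130) = -77.1°

-77.1°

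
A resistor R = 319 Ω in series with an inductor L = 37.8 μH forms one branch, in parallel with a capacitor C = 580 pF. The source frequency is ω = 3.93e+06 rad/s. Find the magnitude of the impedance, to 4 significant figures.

358.0 Ω

X_L = ωL = 148.6 Ω
X_C = 1/(ωC) = 438.7 Ω
Branch 1 (R+jX_L): Z₁ = 319.0 + j148.6 Ω, |Z₁| = 351.9 Ω
Branch 2 (−jX_C): Z₂ = −j438.7 Ω
Parallel: Z = Z₁Z₂/(Z₁+Z₂), |Z| = 358.0 Ω, ∠Z = -22.74°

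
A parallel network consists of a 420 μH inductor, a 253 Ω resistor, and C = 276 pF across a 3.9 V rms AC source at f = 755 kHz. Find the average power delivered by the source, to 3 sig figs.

ω = 2πf = 4.744e+06 rad/s
X_L = ωL = 1990 Ω
X_C = 1/(ωC) = 764 Ω
Parallel: admittances add. Y = 1/R + 1/(jωL) + jωC
Y = (0.00395 + j0.000807) S
|Y| = 0.00403 S → |Z| = 1/|Y| = 248 Ω, ∠Z = −∠Y = -11.5°
I = V/|Z| = 15.7 mA
P = VI cos φ = 3.9 × 0.0157 × cos(-11.5°) = 60.1 mW

60.1 mW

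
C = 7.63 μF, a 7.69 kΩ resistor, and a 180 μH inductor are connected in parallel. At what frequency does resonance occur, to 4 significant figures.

ω₀ = 1/√(LC) = 1/√(0.00018 × 7.63e-06) = 26980 rad/s
f₀ = ω₀/(2π) = 4.295 kHz

4.295 kHz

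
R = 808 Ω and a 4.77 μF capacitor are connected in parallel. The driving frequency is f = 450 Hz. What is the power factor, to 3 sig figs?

ω = 2πf = 2827 rad/s
X_C = 1/(ωC) = 74.1 Ω
Parallel: admittances add. Y = 1/R + jωC
Y = (0.00124 + j0.0135) S
|Y| = 0.0135 S → |Z| = 1/|Y| = 73.8 Ω, ∠Z = −∠Y = -84.8°
cos φ = cos(-84.8°) = 0.0914

0.0914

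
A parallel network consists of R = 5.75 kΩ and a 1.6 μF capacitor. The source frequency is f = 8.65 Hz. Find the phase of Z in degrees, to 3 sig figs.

-26.6°

ω = 2πf = 54.35 rad/s
X_C = 1/(ωC) = 11500 Ω
Parallel: admittances add. Y = 1/R + jωC
Y = (0.000174 + j8.7e-05) S
|Y| = 0.000194 S → |Z| = 1/|Y| = 5140 Ω, ∠Z = −∠Y = -26.6°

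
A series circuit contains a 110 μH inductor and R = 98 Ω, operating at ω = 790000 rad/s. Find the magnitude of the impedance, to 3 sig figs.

131 Ω

X_L = ωL = 86.9 Ω
Z = 98.0 + j86.9 Ω
|Z| = √(98.0² + 86.9²) = 131 Ω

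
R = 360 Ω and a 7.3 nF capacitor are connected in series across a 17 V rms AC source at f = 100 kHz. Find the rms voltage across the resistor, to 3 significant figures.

ω = 2πf = 628300 rad/s
X_C = 1/(ωC) = 218 Ω
Z = 360 − j218 Ω
|Z| = √(360² + 218²) = 421 Ω
I = V/|Z| = 40.4 mA
V_R = I·|Z_R| = 0.0404 × 360 = 14.5 V

14.5 V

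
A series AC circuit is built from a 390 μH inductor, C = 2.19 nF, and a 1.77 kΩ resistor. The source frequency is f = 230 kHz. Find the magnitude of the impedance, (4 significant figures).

1787 Ω

ω = 2πf = 1.445e+06 rad/s
X_L = ωL = 563.6 Ω
X_C = 1/(ωC) = 316.0 Ω
Net reactance X = X_L − X_C = 247.6 Ω
Z = 1770 + j247.6 Ω
|Z| = √(1770² + 247.6²) = 1787 Ω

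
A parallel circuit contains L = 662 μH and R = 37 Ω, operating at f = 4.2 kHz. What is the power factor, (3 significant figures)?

0.427

ω = 2πf = 26390 rad/s
X_L = ωL = 17.5 Ω
Parallel: admittances add. Y = 1/R + 1/(jωL)
Y = (0.0270 − j0.0572) S
|Y| = 0.0633 S → |Z| = 1/|Y| = 15.8 Ω, ∠Z = −∠Y = 64.7°
cos φ = cos(64.7°) = 0.427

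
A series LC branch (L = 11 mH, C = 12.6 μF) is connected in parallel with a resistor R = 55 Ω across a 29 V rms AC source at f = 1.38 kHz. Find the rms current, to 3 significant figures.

ω = 2πf = 8671 rad/s
X_L = ωL = 95.4 Ω
X_C = 1/(ωC) = 9.15 Ω
Branch 1: Z₁ = R = 55.0 Ω
Branch 2 (series LC): Z₂ = j(X_L − X_C) = j86.2 Ω
Parallel: Z = Z₁Z₂/(Z₁+Z₂), |Z| = 46.4 Ω, ∠Z = 32.5°
I = V/|Z| = 29/46.4 = 625 mA

625 mA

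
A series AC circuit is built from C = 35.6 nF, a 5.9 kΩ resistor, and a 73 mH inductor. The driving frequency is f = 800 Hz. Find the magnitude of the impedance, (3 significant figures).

ω = 2πf = 5027 rad/s
X_L = ωL = 367 Ω
X_C = 1/(ωC) = 5590 Ω
Net reactance X = X_L − X_C = -5220 Ω
Z = 5900 − j5220 Ω
|Z| = √(5900² + 5220²) = 7880 Ω

7880 Ω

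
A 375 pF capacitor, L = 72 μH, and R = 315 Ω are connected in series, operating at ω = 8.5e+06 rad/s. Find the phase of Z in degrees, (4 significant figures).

43.44°

X_L = ωL = 612.0 Ω
X_C = 1/(ωC) = 313.7 Ω
Net reactance X = X_L − X_C = 298.3 Ω
Z = 315.0 + j298.3 Ω
|Z| = √(315.0² + 298.3²) = 433.8 Ω
∠Z = arctan(298.3/315.0) = 43.44°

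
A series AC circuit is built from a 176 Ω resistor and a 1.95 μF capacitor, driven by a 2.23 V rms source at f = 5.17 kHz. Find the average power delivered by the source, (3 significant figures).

ω = 2πf = 32480 rad/s
X_C = 1/(ωC) = 15.8 Ω
Z = 176 − j15.8 Ω
|Z| = √(176² + 15.8²) = 177 Ω
∠Z = arctan(-15.8/176) = -5.13°
I = V/|Z| = 12.6 mA
P = VI cos φ = 2.23 × 0.0126 × cos(-5.13°) = 28.0 mW

28.0 mW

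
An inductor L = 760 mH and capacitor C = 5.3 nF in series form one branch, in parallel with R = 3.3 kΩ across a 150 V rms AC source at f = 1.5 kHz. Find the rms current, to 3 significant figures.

ω = 2πf = 9425 rad/s
X_L = ωL = 7160 Ω
X_C = 1/(ωC) = 20000 Ω
Branch 1: Z₁ = R = 3300 Ω
Branch 2 (series LC): Z₂ = j(X_L − X_C) = −j12900 Ω
Parallel: Z = Z₁Z₂/(Z₁+Z₂), |Z| = 3200 Ω, ∠Z = -14.4°
I = V/|Z| = 150/3200 = 46.9 mA

46.9 mA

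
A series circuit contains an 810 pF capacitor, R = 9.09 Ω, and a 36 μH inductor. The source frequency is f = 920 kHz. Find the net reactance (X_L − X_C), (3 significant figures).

ω = 2πf = 5.781e+06 rad/s
X_L = ωL = 208 Ω
X_C = 1/(ωC) = 214 Ω
X = 208 − 214 = -5.47 Ω

-5.47 Ω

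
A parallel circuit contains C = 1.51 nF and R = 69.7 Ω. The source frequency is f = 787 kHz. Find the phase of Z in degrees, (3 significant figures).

ω = 2πf = 4.945e+06 rad/s
X_C = 1/(ωC) = 134 Ω
Parallel: admittances add. Y = 1/R + jωC
Y = (0.0143 + j0.00747) S
|Y| = 0.0162 S → |Z| = 1/|Y| = 61.8 Ω, ∠Z = −∠Y = -27.5°

-27.5°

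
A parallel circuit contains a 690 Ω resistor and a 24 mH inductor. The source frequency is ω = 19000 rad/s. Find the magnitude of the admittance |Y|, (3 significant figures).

2.63 mS

X_L = ωL = 456 Ω
Parallel: admittances add. Y = 1/R + 1/(jωL)
Y = (0.00145 − j0.00219) S
|Y| = 0.00263 S → |Z| = 1/|Y| = 380 Ω, ∠Z = −∠Y = 56.5°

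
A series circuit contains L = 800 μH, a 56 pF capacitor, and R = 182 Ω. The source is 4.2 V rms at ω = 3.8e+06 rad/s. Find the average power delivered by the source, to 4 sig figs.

1.152 mW

X_L = ωL = 3040 Ω
X_C = 1/(ωC) = 4699 Ω
Net reactance X = X_L − X_C = -1659 Ω
Z = 182.0 − j1659 Ω
|Z| = √(182.0² + 1659²) = 1669 Ω
∠Z = arctan(-1659/182.0) = -83.74°
I = V/|Z| = 2.516 mA
P = VI cos φ = 4.2 × 0.002516 × cos(-83.74°) = 1.152 mW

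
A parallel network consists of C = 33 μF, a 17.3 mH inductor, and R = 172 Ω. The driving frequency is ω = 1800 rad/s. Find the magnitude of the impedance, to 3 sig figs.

X_L = ωL = 31.1 Ω
X_C = 1/(ωC) = 16.8 Ω
Parallel: admittances add. Y = 1/R + 1/(jωL) + jωC
Y = (0.00581 + j0.0273) S
|Y| = 0.0279 S → |Z| = 1/|Y| = 35.8 Ω, ∠Z = −∠Y = -78.0°

35.8 Ω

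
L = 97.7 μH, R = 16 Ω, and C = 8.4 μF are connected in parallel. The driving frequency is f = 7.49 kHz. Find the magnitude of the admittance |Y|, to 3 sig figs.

188 mS

ω = 2πf = 47060 rad/s
X_L = ωL = 4.60 Ω
X_C = 1/(ωC) = 2.53 Ω
Parallel: admittances add. Y = 1/R + 1/(jωL) + jωC
Y = (0.0625 + j0.178) S
|Y| = 0.188 S → |Z| = 1/|Y| = 5.31 Ω, ∠Z = −∠Y = -70.6°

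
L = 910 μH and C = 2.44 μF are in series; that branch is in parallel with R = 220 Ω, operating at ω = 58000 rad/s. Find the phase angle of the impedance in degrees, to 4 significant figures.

78.26°

X_L = ωL = 52.78 Ω
X_C = 1/(ωC) = 7.066 Ω
Branch 1: Z₁ = R = 220.0 Ω
Branch 2 (series LC): Z₂ = j(X_L − X_C) = j45.71 Ω
Parallel: Z = Z₁Z₂/(Z₁+Z₂), |Z| = 44.76 Ω, ∠Z = 78.26°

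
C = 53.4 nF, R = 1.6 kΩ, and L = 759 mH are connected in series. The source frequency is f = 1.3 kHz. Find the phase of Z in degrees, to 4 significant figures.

ω = 2πf = 8168 rad/s
X_L = ωL = 6200 Ω
X_C = 1/(ωC) = 2293 Ω
Net reactance X = X_L − X_C = 3907 Ω
Z = 1600 + j3907 Ω
|Z| = √(1600² + 3907²) = 4222 Ω
∠Z = arctan(3907/1600) = 67.73°

67.73°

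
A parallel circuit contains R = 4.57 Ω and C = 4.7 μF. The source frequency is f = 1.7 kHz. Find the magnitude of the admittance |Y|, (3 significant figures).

ω = 2πf = 10680 rad/s
X_C = 1/(ωC) = 19.9 Ω
Parallel: admittances add. Y = 1/R + jωC
Y = (0.219 + j0.0502) S
|Y| = 0.225 S → |Z| = 1/|Y| = 4.45 Ω, ∠Z = −∠Y = -12.9°

225 mS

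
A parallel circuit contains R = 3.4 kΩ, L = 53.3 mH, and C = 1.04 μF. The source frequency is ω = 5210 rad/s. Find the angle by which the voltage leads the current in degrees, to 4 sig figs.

X_L = ωL = 277.7 Ω
X_C = 1/(ωC) = 184.6 Ω
Parallel: admittances add. Y = 1/R + 1/(jωL) + jωC
Y = (0.0002941 + j0.001817) S
|Y| = 0.001841 S → |Z| = 1/|Y| = 543.2 Ω, ∠Z = −∠Y = -80.81°

-80.81°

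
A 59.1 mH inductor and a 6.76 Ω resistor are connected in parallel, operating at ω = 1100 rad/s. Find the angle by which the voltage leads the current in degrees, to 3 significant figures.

5.94°

X_L = ωL = 65.0 Ω
Parallel: admittances add. Y = 1/R + 1/(jωL)
Y = (0.148 − j0.0154) S
|Y| = 0.149 S → |Z| = 1/|Y| = 6.72 Ω, ∠Z = −∠Y = 5.94°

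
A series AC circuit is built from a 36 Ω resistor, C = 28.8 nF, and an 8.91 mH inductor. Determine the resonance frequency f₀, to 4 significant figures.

ω₀ = 1/√(LC) = 1/√(0.00891 × 2.88e-08) = 62430 rad/s
f₀ = ω₀/(2π) = 9.935 kHz

9.935 kHz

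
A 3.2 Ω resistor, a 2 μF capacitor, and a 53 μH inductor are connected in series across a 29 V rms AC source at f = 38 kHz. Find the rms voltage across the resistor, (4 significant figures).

ω = 2πf = 238800 rad/s
X_L = ωL = 12.65 Ω
X_C = 1/(ωC) = 2.094 Ω
Net reactance X = X_L − X_C = 10.56 Ω
Z = 3.200 + j10.56 Ω
|Z| = √(3.200² + 10.56²) = 11.03 Ω
I = V/|Z| = 2.628 A
V_R = I·|Z_R| = 2.628 × 3.200 = 8.410 V

8.410 V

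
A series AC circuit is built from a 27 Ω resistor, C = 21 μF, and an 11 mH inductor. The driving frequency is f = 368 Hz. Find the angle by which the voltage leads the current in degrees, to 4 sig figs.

10.16°

ω = 2πf = 2312 rad/s
X_L = ωL = 25.43 Ω
X_C = 1/(ωC) = 20.59 Ω
Net reactance X = X_L − X_C = 4.840 Ω
Z = 27.00 + j4.840 Ω
|Z| = √(27.00² + 4.840²) = 27.43 Ω
∠Z = arctan(4.840/27.00) = 10.16°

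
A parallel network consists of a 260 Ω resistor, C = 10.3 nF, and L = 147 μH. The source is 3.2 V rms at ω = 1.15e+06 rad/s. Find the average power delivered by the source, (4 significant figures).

39.38 mW

X_L = ωL = 169.0 Ω
X_C = 1/(ωC) = 84.42 Ω
Parallel: admittances add. Y = 1/R + 1/(jωL) + jωC
Y = (0.003846 + j0.005930) S
|Y| = 0.007068 S → |Z| = 1/|Y| = 141.5 Ω, ∠Z = −∠Y = -57.03°
I = V/|Z| = 22.62 mA
P = VI cos φ = 3.2 × 0.02262 × cos(-57.03°) = 39.38 mW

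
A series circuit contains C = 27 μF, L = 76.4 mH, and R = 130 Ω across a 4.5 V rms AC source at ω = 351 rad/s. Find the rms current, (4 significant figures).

X_L = ωL = 26.82 Ω
X_C = 1/(ωC) = 105.5 Ω
Net reactance X = X_L − X_C = -78.70 Ω
Z = 130.0 − j78.70 Ω
|Z| = √(130.0² + 78.70²) = 152.0 Ω
I = V/|Z| = 4.5/152.0 = 29.61 mA

29.61 mA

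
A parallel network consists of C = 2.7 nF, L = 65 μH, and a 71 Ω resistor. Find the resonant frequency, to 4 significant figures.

ω₀ = 1/√(LC) = 1/√(6.5e-05 × 2.7e-09) = 2.387e+06 rad/s
f₀ = ω₀/(2π) = 379.9 kHz

379.9 kHz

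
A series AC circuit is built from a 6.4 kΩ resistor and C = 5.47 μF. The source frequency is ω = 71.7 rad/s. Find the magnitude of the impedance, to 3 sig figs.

6890 Ω

X_C = 1/(ωC) = 2550 Ω
Z = 6400 − j2550 Ω
|Z| = √(6400² + 2550²) = 6890 Ω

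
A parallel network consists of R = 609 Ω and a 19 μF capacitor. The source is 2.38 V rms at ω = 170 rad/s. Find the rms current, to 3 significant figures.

8.62 mA

X_C = 1/(ωC) = 310 Ω
Parallel: admittances add. Y = 1/R + jωC
Y = (0.00164 + j0.00323) S
|Y| = 0.00362 S → |Z| = 1/|Y| = 276 Ω, ∠Z = −∠Y = -63.1°
I = V/|Z| = 2.38/276 = 8.62 mA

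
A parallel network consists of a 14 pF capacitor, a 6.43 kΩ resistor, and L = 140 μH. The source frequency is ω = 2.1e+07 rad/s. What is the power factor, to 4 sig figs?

X_L = ωL = 2940 Ω
X_C = 1/(ωC) = 3401 Ω
Parallel: admittances add. Y = 1/R + 1/(jωL) + jωC
Y = (0.0001555 − j4.614e-05) S
|Y| = 0.0001622 S → |Z| = 1/|Y| = 6164 Ω, ∠Z = −∠Y = 16.52°
cos φ = cos(16.52°) = 0.9587

0.9587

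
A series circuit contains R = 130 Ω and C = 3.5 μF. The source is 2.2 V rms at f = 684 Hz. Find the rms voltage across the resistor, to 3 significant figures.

1.96 V

ω = 2πf = 4298 rad/s
X_C = 1/(ωC) = 66.5 Ω
Z = 130 − j66.5 Ω
|Z| = √(130² + 66.5²) = 146 Ω
I = V/|Z| = 15.1 mA
V_R = I·|Z_R| = 0.0151 × 130 = 1.96 V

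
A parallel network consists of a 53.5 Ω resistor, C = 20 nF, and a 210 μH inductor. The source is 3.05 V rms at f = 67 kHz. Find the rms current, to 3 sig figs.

57.7 mA

ω = 2πf = 421000 rad/s
X_L = ωL = 88.4 Ω
X_C = 1/(ωC) = 119 Ω
Parallel: admittances add. Y = 1/R + 1/(jωL) + jωC
Y = (0.0187 − j0.00289) S
|Y| = 0.0189 S → |Z| = 1/|Y| = 52.9 Ω, ∠Z = −∠Y = 8.80°
I = V/|Z| = 3.05/52.9 = 57.7 mA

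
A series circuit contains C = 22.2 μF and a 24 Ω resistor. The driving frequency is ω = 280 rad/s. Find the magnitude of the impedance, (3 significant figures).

X_C = 1/(ωC) = 161 Ω
Z = 24.0 − j161 Ω
|Z| = √(24.0² + 161²) = 163 Ω

163 Ω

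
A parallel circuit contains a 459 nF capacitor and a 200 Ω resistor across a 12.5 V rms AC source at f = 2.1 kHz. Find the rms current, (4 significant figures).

ω = 2πf = 13190 rad/s
X_C = 1/(ωC) = 165.1 Ω
Parallel: admittances add. Y = 1/R + jωC
Y = (0.005000 + j0.006056) S
|Y| = 0.007854 S → |Z| = 1/|Y| = 127.3 Ω, ∠Z = −∠Y = -50.46°
I = V/|Z| = 12.5/127.3 = 98.17 mA

98.17 mA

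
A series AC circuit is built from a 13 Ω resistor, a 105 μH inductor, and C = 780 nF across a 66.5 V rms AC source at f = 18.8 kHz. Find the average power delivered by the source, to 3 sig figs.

ω = 2πf = 118100 rad/s
X_L = ωL = 12.4 Ω
X_C = 1/(ωC) = 10.9 Ω
Net reactance X = X_L − X_C = 1.55 Ω
Z = 13.0 + j1.55 Ω
|Z| = √(13.0² + 1.55²) = 13.1 Ω
∠Z = arctan(1.55/13.0) = 6.80°
I = V/|Z| = 5.08 A
P = VI cos φ = 66.5 × 5.08 × cos(6.80°) = 335 W

335 W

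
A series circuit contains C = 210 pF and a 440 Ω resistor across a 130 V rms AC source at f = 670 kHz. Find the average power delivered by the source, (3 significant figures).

ω = 2πf = 4.21e+06 rad/s
X_C = 1/(ωC) = 1130 Ω
Z = 440 − j1130 Ω
|Z| = √(440² + 1130²) = 1210 Ω
∠Z = arctan(-1130/440) = -68.7°
I = V/|Z| = 107 mA
P = VI cos φ = 130 × 0.107 × cos(-68.7°) = 5.05 W

5.05 W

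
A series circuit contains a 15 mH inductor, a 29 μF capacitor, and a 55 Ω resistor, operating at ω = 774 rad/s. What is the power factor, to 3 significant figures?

X_L = ωL = 11.6 Ω
X_C = 1/(ωC) = 44.6 Ω
Net reactance X = X_L − X_C = -32.9 Ω
Z = 55.0 − j32.9 Ω
|Z| = √(55.0² + 32.9²) = 64.1 Ω
∠Z = arctan(-32.9/55.0) = -30.9°
cos φ = cos(-30.9°) = 0.858

0.858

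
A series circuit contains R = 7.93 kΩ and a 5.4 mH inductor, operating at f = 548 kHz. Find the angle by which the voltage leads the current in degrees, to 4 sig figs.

66.90°

ω = 2πf = 3.443e+06 rad/s
X_L = ωL = 18590 Ω
Z = 7930 + j18590 Ω
|Z| = √(7930² + 18590²) = 20210 Ω
∠Z = arctan(18590/7930) = 66.90°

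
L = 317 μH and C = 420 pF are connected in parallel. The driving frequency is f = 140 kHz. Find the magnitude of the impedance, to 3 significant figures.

311 Ω

ω = 2πf = 879600 rad/s
X_L = ωL = 279 Ω
X_C = 1/(ωC) = 2710 Ω
Parallel: admittances add. Y = 1/(jωL) + jωC
Y = (0 − j0.00322) S
|Y| = 0.00322 S → |Z| = 1/|Y| = 311 Ω, ∠Z = −∠Y = 90.0°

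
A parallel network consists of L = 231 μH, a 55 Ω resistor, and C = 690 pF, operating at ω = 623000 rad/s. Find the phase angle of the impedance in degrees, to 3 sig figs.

X_L = ωL = 144 Ω
X_C = 1/(ωC) = 2330 Ω
Parallel: admittances add. Y = 1/R + 1/(jωL) + jωC
Y = (0.0182 − j0.00652) S
|Y| = 0.0193 S → |Z| = 1/|Y| = 51.8 Ω, ∠Z = −∠Y = 19.7°

19.7°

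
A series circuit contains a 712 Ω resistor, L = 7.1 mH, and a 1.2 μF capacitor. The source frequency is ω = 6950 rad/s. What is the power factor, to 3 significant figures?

X_L = ωL = 49.3 Ω
X_C = 1/(ωC) = 120 Ω
Net reactance X = X_L − X_C = -70.6 Ω
Z = 712 − j70.6 Ω
|Z| = √(712² + 70.6²) = 715 Ω
∠Z = arctan(-70.6/712) = -5.66°
cos φ = cos(-5.66°) = 0.995

0.995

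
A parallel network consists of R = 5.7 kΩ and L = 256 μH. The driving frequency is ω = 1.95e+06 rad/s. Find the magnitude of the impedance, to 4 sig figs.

X_L = ωL = 499.2 Ω
Parallel: admittances add. Y = 1/R + 1/(jωL)
Y = (0.0001754 − j0.002003) S
|Y| = 0.002011 S → |Z| = 1/|Y| = 497.3 Ω, ∠Z = −∠Y = 84.99°

497.3 Ω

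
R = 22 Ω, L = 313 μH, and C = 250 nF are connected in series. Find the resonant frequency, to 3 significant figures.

18.0 kHz

ω₀ = 1/√(LC) = 1/√(0.000313 × 2.5e-07) = 113000 rad/s
f₀ = ω₀/(2π) = 18.0 kHz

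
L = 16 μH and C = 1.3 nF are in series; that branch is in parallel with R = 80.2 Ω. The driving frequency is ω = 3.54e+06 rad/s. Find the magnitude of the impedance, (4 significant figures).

71.76 Ω

X_L = ωL = 56.64 Ω
X_C = 1/(ωC) = 217.3 Ω
Branch 1: Z₁ = R = 80.20 Ω
Branch 2 (series LC): Z₂ = j(X_L − X_C) = −j160.7 Ω
Parallel: Z = Z₁Z₂/(Z₁+Z₂), |Z| = 71.76 Ω, ∠Z = -26.53°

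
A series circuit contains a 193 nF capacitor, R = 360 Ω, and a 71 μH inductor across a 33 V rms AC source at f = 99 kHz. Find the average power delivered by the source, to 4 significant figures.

ω = 2πf = 622000 rad/s
X_L = ωL = 44.16 Ω
X_C = 1/(ωC) = 8.330 Ω
Net reactance X = X_L − X_C = 35.83 Ω
Z = 360.0 + j35.83 Ω
|Z| = √(360.0² + 35.83²) = 361.8 Ω
∠Z = arctan(35.83/360.0) = 5.685°
I = V/|Z| = 91.22 mA
P = VI cos φ = 33 × 0.09122 × cos(5.685°) = 2.995 W

2.995 W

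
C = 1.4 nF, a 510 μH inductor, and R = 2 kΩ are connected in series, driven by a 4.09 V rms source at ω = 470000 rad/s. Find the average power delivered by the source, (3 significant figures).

X_L = ωL = 240 Ω
X_C = 1/(ωC) = 1520 Ω
Net reactance X = X_L − X_C = -1280 Ω
Z = 2000 − j1280 Ω
|Z| = √(2000² + 1280²) = 2370 Ω
∠Z = arctan(-1280/2000) = -32.6°
I = V/|Z| = 1.72 mA
P = VI cos φ = 4.09 × 0.00172 × cos(-32.6°) = 5.93 mW

5.93 mW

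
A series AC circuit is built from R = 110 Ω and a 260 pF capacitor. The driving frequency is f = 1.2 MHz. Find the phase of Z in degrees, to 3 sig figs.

-77.8°

ω = 2πf = 7.54e+06 rad/s
X_C = 1/(ωC) = 510 Ω
Z = 110 − j510 Ω
|Z| = √(110² + 510²) = 522 Ω
∠Z = arctan(-510/110) = -77.8°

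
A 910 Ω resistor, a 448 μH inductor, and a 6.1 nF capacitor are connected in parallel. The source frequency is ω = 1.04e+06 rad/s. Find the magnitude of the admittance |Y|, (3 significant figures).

X_L = ωL = 466 Ω
X_C = 1/(ωC) = 158 Ω
Parallel: admittances add. Y = 1/R + 1/(jωL) + jωC
Y = (0.00110 + j0.00420) S
|Y| = 0.00434 S → |Z| = 1/|Y| = 230 Ω, ∠Z = −∠Y = -75.3°

4.34 mS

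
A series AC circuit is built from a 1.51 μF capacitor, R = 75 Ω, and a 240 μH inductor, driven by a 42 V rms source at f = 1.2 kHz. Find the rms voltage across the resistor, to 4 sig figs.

27.60 V

ω = 2πf = 7540 rad/s
X_L = ωL = 1.810 Ω
X_C = 1/(ωC) = 87.83 Ω
Net reactance X = X_L − X_C = -86.02 Ω
Z = 75.00 − j86.02 Ω
|Z| = √(75.00² + 86.02²) = 114.1 Ω
I = V/|Z| = 368.0 mA
V_R = I·|Z_R| = 0.3680 × 75.00 = 27.60 V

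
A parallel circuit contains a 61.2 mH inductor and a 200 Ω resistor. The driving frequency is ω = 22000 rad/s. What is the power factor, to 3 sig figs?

X_L = ωL = 1350 Ω
Parallel: admittances add. Y = 1/R + 1/(jωL)
Y = (0.00500 − j0.000743) S
|Y| = 0.00505 S → |Z| = 1/|Y| = 198 Ω, ∠Z = −∠Y = 8.45°
cos φ = cos(8.45°) = 0.989

0.989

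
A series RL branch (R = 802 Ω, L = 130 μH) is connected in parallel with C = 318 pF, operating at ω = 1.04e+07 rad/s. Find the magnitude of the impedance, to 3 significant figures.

360 Ω

X_L = ωL = 1350 Ω
X_C = 1/(ωC) = 302 Ω
Branch 1 (R+jX_L): Z₁ = 802 + j1350 Ω, |Z₁| = 1570 Ω
Branch 2 (−jX_C): Z₂ = −j302 Ω
Parallel: Z = Z₁Z₂/(Z₁+Z₂), |Z| = 360 Ω, ∠Z = -83.3°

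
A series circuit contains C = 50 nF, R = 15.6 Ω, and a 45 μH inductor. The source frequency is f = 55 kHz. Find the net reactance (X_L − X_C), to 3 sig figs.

ω = 2πf = 345600 rad/s
X_L = ωL = 15.6 Ω
X_C = 1/(ωC) = 57.9 Ω
X = 15.6 − 57.9 = -42.3 Ω

-42.3 Ω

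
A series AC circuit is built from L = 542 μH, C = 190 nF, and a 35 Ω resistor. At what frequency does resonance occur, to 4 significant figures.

15.68 kHz

ω₀ = 1/√(LC) = 1/√(0.000542 × 1.9e-07) = 98540 rad/s
f₀ = ω₀/(2π) = 15.68 kHz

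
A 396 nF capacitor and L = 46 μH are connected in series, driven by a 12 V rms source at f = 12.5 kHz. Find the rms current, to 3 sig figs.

420 mA

ω = 2πf = 78540 rad/s
X_L = ωL = 3.61 Ω
X_C = 1/(ωC) = 32.2 Ω
Net reactance X = X_L − X_C = -28.5 Ω
Z = − j28.5 Ω
|Z| = √(0² + 28.5²) = 28.5 Ω
I = V/|Z| = 12/28.5 = 420 mA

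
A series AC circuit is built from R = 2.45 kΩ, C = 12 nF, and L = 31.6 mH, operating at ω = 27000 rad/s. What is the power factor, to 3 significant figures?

0.739

X_L = ωL = 853 Ω
X_C = 1/(ωC) = 3090 Ω
Net reactance X = X_L − X_C = -2230 Ω
Z = 2450 − j2230 Ω
|Z| = √(2450² + 2230²) = 3320 Ω
∠Z = arctan(-2230/2450) = -42.3°
cos φ = cos(-42.3°) = 0.739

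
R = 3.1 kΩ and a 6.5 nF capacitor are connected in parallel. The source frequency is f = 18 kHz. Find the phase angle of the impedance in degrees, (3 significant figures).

-66.3°

ω = 2πf = 113100 rad/s
X_C = 1/(ωC) = 1360 Ω
Parallel: admittances add. Y = 1/R + jωC
Y = (0.000323 + j0.000735) S
|Y| = 0.000803 S → |Z| = 1/|Y| = 1250 Ω, ∠Z = −∠Y = -66.3°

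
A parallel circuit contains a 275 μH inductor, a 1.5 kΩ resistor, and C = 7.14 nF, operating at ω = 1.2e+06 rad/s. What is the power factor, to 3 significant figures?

0.120

X_L = ωL = 330 Ω
X_C = 1/(ωC) = 117 Ω
Parallel: admittances add. Y = 1/R + 1/(jωL) + jωC
Y = (0.000667 + j0.00554) S
|Y| = 0.00558 S → |Z| = 1/|Y| = 179 Ω, ∠Z = −∠Y = -83.1°
cos φ = cos(-83.1°) = 0.120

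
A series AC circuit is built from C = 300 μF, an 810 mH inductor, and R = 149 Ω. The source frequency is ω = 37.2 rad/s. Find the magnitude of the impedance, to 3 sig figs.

X_L = ωL = 30.1 Ω
X_C = 1/(ωC) = 89.6 Ω
Net reactance X = X_L − X_C = -59.5 Ω
Z = 149 − j59.5 Ω
|Z| = √(149² + 59.5²) = 160 Ω

160 Ω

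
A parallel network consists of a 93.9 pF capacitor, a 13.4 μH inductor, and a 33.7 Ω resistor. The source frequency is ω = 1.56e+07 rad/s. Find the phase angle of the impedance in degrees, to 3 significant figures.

6.38°

X_L = ωL = 209 Ω
X_C = 1/(ωC) = 683 Ω
Parallel: admittances add. Y = 1/R + 1/(jωL) + jωC
Y = (0.0297 − j0.00332) S
|Y| = 0.0299 S → |Z| = 1/|Y| = 33.5 Ω, ∠Z = −∠Y = 6.38°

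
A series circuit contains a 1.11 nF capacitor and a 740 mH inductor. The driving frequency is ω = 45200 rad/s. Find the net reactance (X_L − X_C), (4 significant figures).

13520 Ω

X_L = ωL = 33450 Ω
X_C = 1/(ωC) = 19930 Ω
X = 33450 − 19930 = 13520 Ω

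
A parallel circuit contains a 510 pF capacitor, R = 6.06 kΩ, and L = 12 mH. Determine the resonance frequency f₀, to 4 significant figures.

ω₀ = 1/√(LC) = 1/√(0.012 × 5.1e-10) = 404200 rad/s
f₀ = ω₀/(2π) = 64.33 kHz

64.33 kHz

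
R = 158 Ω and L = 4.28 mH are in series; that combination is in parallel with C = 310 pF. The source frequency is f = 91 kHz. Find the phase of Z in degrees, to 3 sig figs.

83.5°

ω = 2πf = 571800 rad/s
X_L = ωL = 2450 Ω
X_C = 1/(ωC) = 5640 Ω
Branch 1 (R+jX_L): Z₁ = 158 + j2450 Ω, |Z₁| = 2450 Ω
Branch 2 (−jX_C): Z₂ = −j5640 Ω
Parallel: Z = Z₁Z₂/(Z₁+Z₂), |Z| = 4330 Ω, ∠Z = 83.5°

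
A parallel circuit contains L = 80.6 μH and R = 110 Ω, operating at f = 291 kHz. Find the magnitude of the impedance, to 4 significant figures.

ω = 2πf = 1.828e+06 rad/s
X_L = ωL = 147.4 Ω
Parallel: admittances add. Y = 1/R + 1/(jωL)
Y = (0.009091 − j0.006786) S
|Y| = 0.01134 S → |Z| = 1/|Y| = 88.15 Ω, ∠Z = −∠Y = 36.74°

88.15 Ω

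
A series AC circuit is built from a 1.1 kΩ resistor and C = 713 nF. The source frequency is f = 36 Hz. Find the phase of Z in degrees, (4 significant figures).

ω = 2πf = 226.2 rad/s
X_C = 1/(ωC) = 6201 Ω
Z = 1100 − j6201 Ω
|Z| = √(1100² + 6201²) = 6297 Ω
∠Z = arctan(-6201/1100) = -79.94°

-79.94°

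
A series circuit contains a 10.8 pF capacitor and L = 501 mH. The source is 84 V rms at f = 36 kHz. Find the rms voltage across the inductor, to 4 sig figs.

32.16 V

ω = 2πf = 226200 rad/s
X_L = ωL = 113300 Ω
X_C = 1/(ωC) = 409300 Ω
Net reactance X = X_L − X_C = -296000 Ω
Z = − j296000 Ω
|Z| = √(0² + 296000²) = 296000 Ω
I = V/|Z| = 283.8 μA
V_L = I·|Z_L| = 0.0002838 × 113300 = 32.16 V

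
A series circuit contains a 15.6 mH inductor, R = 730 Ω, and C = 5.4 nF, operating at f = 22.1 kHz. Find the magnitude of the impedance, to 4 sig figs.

ω = 2πf = 138900 rad/s
X_L = ωL = 2166 Ω
X_C = 1/(ωC) = 1334 Ω
Net reactance X = X_L − X_C = 832.6 Ω
Z = 730.0 + j832.6 Ω
|Z| = √(730.0² + 832.6²) = 1107 Ω

1107 Ω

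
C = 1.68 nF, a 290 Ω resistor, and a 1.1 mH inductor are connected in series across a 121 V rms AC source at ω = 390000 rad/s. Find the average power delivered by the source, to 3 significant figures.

3.30 W

X_L = ωL = 429 Ω
X_C = 1/(ωC) = 1530 Ω
Net reactance X = X_L − X_C = -1100 Ω
Z = 290 − j1100 Ω
|Z| = √(290² + 1100²) = 1130 Ω
∠Z = arctan(-1100/290) = -75.2°
I = V/|Z| = 107 mA
P = VI cos φ = 121 × 0.107 × cos(-75.2°) = 3.30 W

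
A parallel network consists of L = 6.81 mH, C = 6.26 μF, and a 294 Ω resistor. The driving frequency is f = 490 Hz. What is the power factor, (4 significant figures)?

0.1188

ω = 2πf = 3079 rad/s
X_L = ωL = 20.97 Ω
X_C = 1/(ωC) = 51.89 Ω
Parallel: admittances add. Y = 1/R + 1/(jωL) + jωC
Y = (0.003401 − j0.02842) S
|Y| = 0.02863 S → |Z| = 1/|Y| = 34.93 Ω, ∠Z = −∠Y = 83.18°
cos φ = cos(83.18°) = 0.1188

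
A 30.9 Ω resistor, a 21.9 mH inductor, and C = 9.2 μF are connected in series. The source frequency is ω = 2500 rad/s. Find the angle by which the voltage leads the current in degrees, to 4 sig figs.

20.04°

X_L = ωL = 54.75 Ω
X_C = 1/(ωC) = 43.48 Ω
Net reactance X = X_L − X_C = 11.27 Ω
Z = 30.90 + j11.27 Ω
|Z| = √(30.90² + 11.27²) = 32.89 Ω
∠Z = arctan(11.27/30.90) = 20.04°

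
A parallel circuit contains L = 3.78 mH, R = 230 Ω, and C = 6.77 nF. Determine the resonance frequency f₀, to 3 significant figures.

ω₀ = 1/√(LC) = 1/√(0.00378 × 6.77e-09) = 197700 rad/s
f₀ = ω₀/(2π) = 31.5 kHz

31.5 kHz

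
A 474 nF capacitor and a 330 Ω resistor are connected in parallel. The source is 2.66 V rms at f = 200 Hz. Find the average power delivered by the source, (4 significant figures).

ω = 2πf = 1257 rad/s
X_C = 1/(ωC) = 1679 Ω
Parallel: admittances add. Y = 1/R + jωC
Y = (0.003030 + j0.0005956) S
|Y| = 0.003088 S → |Z| = 1/|Y| = 323.8 Ω, ∠Z = −∠Y = -11.12°
I = V/|Z| = 8.215 mA
P = VI cos φ = 2.66 × 0.008215 × cos(-11.12°) = 21.44 mW

21.44 mW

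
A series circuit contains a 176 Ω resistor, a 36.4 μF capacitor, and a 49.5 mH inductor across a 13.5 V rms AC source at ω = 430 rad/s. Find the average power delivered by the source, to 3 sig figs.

978 mW

X_L = ωL = 21.3 Ω
X_C = 1/(ωC) = 63.9 Ω
Net reactance X = X_L − X_C = -42.6 Ω
Z = 176 − j42.6 Ω
|Z| = √(176² + 42.6²) = 181 Ω
∠Z = arctan(-42.6/176) = -13.6°
I = V/|Z| = 74.6 mA
P = VI cos φ = 13.5 × 0.0746 × cos(-13.6°) = 978 mW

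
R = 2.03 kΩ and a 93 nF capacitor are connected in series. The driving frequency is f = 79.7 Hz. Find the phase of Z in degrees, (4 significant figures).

ω = 2πf = 500.8 rad/s
X_C = 1/(ωC) = 21470 Ω
Z = 2030 − j21470 Ω
|Z| = √(2030² + 21470²) = 21570 Ω
∠Z = arctan(-21470/2030) = -84.60°

-84.60°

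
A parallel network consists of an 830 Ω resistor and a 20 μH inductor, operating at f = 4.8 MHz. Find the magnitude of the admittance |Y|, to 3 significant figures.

ω = 2πf = 3.016e+07 rad/s
X_L = ωL = 603 Ω
Parallel: admittances add. Y = 1/R + 1/(jωL)
Y = (0.00120 − j0.00166) S
|Y| = 0.00205 S → |Z| = 1/|Y| = 488 Ω, ∠Z = −∠Y = 54.0°

2.05 mS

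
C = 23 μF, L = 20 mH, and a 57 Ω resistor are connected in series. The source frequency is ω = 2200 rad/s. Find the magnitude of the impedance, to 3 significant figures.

61.9 Ω

X_L = ωL = 44.0 Ω
X_C = 1/(ωC) = 19.8 Ω
Net reactance X = X_L − X_C = 24.2 Ω
Z = 57.0 + j24.2 Ω
|Z| = √(57.0² + 24.2²) = 61.9 Ω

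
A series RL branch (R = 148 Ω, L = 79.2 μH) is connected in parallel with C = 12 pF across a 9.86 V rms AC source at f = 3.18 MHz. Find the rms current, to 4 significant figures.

3.856 mA

ω = 2πf = 1.998e+07 rad/s
X_L = ωL = 1582 Ω
X_C = 1/(ωC) = 4171 Ω
Branch 1 (R+jX_L): Z₁ = 148.0 + j1582 Ω, |Z₁| = 1589 Ω
Branch 2 (−jX_C): Z₂ = −j4171 Ω
Parallel: Z = Z₁Z₂/(Z₁+Z₂), |Z| = 2557 Ω, ∠Z = 81.38°
I = V/|Z| = 9.86/2557 = 3.856 mA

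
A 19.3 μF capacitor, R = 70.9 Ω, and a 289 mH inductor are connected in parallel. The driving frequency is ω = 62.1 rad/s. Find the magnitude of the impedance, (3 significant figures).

17.8 Ω

X_L = ωL = 17.9 Ω
X_C = 1/(ωC) = 834 Ω
Parallel: admittances add. Y = 1/R + 1/(jωL) + jωC
Y = (0.0141 − j0.0545) S
|Y| = 0.0563 S → |Z| = 1/|Y| = 17.8 Ω, ∠Z = −∠Y = 75.5°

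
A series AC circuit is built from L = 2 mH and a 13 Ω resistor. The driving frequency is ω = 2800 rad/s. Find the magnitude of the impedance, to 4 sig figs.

X_L = ωL = 5.600 Ω
Z = 13.00 + j5.600 Ω
|Z| = √(13.00² + 5.600²) = 14.15 Ω

14.15 Ω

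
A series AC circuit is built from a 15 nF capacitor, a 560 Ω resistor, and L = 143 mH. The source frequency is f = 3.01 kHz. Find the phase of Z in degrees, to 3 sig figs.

-55.7°

ω = 2πf = 18910 rad/s
X_L = ωL = 2700 Ω
X_C = 1/(ωC) = 3530 Ω
Net reactance X = X_L − X_C = -821 Ω
Z = 560 − j821 Ω
|Z| = √(560² + 821²) = 993 Ω
∠Z = arctan(-821/560) = -55.7°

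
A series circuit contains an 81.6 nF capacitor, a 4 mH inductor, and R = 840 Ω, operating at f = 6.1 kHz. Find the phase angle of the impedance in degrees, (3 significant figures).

ω = 2πf = 38330 rad/s
X_L = ωL = 153 Ω
X_C = 1/(ωC) = 320 Ω
Net reactance X = X_L − X_C = -166 Ω
Z = 840 − j166 Ω
|Z| = √(840² + 166²) = 856 Ω
∠Z = arctan(-166/840) = -11.2°

-11.2°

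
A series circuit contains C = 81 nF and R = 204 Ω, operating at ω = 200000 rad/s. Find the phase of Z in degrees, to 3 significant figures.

X_C = 1/(ωC) = 61.7 Ω
Z = 204 − j61.7 Ω
|Z| = √(204² + 61.7²) = 213 Ω
∠Z = arctan(-61.7/204) = -16.8°

-16.8°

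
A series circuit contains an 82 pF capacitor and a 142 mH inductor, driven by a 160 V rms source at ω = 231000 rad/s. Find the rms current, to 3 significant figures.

8.00 mA

X_L = ωL = 32800 Ω
X_C = 1/(ωC) = 52800 Ω
Net reactance X = X_L − X_C = -20000 Ω
Z = − j20000 Ω
|Z| = √(0² + 20000²) = 20000 Ω
I = V/|Z| = 160/20000 = 8.00 mA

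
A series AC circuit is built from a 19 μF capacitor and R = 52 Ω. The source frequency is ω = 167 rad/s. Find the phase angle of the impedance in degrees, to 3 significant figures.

X_C = 1/(ωC) = 315 Ω
Z = 52.0 − j315 Ω
|Z| = √(52.0² + 315²) = 319 Ω
∠Z = arctan(-315/52.0) = -80.6°

-80.6°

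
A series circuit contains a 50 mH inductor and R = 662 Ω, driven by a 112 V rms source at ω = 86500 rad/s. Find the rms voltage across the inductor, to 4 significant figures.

110.7 V

X_L = ωL = 4325 Ω
Z = 662.0 + j4325 Ω
|Z| = √(662.0² + 4325²) = 4375 Ω
I = V/|Z| = 25.60 mA
V_L = I·|Z_L| = 0.02560 × 4325 = 110.7 V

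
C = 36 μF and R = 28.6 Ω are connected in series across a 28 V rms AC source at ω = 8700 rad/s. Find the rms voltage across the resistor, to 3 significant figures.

X_C = 1/(ωC) = 3.19 Ω
Z = 28.6 − j3.19 Ω
|Z| = √(28.6² + 3.19²) = 28.8 Ω
I = V/|Z| = 973 mA
V_R = I·|Z_R| = 0.973 × 28.6 = 27.8 V

27.8 V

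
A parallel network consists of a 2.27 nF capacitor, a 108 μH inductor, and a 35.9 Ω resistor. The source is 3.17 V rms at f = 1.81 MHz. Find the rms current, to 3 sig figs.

ω = 2πf = 1.137e+07 rad/s
X_L = ωL = 1230 Ω
X_C = 1/(ωC) = 38.7 Ω
Parallel: admittances add. Y = 1/R + 1/(jωL) + jωC
Y = (0.0279 + j0.0250) S
|Y| = 0.0374 S → |Z| = 1/|Y| = 26.7 Ω, ∠Z = −∠Y = -41.9°
I = V/|Z| = 3.17/26.7 = 119 mA

119 mA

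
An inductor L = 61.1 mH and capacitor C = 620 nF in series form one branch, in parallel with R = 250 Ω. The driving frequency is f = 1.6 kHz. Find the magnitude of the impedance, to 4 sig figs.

219.0 Ω

ω = 2πf = 10050 rad/s
X_L = ωL = 614.2 Ω
X_C = 1/(ωC) = 160.4 Ω
Branch 1: Z₁ = R = 250.0 Ω
Branch 2 (series LC): Z₂ = j(X_L − X_C) = j453.8 Ω
Parallel: Z = Z₁Z₂/(Z₁+Z₂), |Z| = 219.0 Ω, ∠Z = 28.85°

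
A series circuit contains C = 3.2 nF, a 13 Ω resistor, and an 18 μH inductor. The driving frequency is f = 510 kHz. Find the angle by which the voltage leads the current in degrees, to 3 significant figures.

-71.9°

ω = 2πf = 3.204e+06 rad/s
X_L = ωL = 57.7 Ω
X_C = 1/(ωC) = 97.5 Ω
Net reactance X = X_L − X_C = -39.8 Ω
Z = 13.0 − j39.8 Ω
|Z| = √(13.0² + 39.8²) = 41.9 Ω
∠Z = arctan(-39.8/13.0) = -71.9°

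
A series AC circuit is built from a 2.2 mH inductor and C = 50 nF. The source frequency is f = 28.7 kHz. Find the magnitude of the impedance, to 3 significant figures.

286 Ω

ω = 2πf = 180300 rad/s
X_L = ωL = 397 Ω
X_C = 1/(ωC) = 111 Ω
Net reactance X = X_L − X_C = 286 Ω
Z = j286 Ω
|Z| = √(0² + 286²) = 286 Ω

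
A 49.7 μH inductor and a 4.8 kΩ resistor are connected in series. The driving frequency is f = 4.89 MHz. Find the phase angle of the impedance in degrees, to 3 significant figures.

17.6°

ω = 2πf = 3.072e+07 rad/s
X_L = ωL = 1530 Ω
Z = 4800 + j1530 Ω
|Z| = √(4800² + 1530²) = 5040 Ω
∠Z = arctan(1530/4800) = 17.6°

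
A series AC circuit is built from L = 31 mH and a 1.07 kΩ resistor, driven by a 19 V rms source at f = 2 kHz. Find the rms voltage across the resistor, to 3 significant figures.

17.9 V

ω = 2πf = 12570 rad/s
X_L = ωL = 390 Ω
Z = 1070 + j390 Ω
|Z| = √(1070² + 390²) = 1140 Ω
I = V/|Z| = 16.7 mA
V_R = I·|Z_R| = 0.0167 × 1070 = 17.9 V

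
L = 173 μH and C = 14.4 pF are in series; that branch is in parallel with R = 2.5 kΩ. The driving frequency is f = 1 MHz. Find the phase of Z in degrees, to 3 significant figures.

-14.1°

ω = 2πf = 6.283e+06 rad/s
X_L = ωL = 1090 Ω
X_C = 1/(ωC) = 11100 Ω
Branch 1: Z₁ = R = 2500 Ω
Branch 2 (series LC): Z₂ = j(X_L − X_C) = −j9970 Ω
Parallel: Z = Z₁Z₂/(Z₁+Z₂), |Z| = 2420 Ω, ∠Z = -14.1°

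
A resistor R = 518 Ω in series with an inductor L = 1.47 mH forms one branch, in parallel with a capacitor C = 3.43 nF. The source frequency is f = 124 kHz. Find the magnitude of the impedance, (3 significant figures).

506 Ω

ω = 2πf = 779100 rad/s
X_L = ωL = 1150 Ω
X_C = 1/(ωC) = 374 Ω
Branch 1 (R+jX_L): Z₁ = 518 + j1150 Ω, |Z₁| = 1260 Ω
Branch 2 (−jX_C): Z₂ = −j374 Ω
Parallel: Z = Z₁Z₂/(Z₁+Z₂), |Z| = 506 Ω, ∠Z = -80.4°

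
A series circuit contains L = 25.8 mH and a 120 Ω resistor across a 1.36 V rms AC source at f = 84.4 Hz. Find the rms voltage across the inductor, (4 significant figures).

ω = 2πf = 530.3 rad/s
X_L = ωL = 13.68 Ω
Z = 120.0 + j13.68 Ω
|Z| = √(120.0² + 13.68²) = 120.8 Ω
I = V/|Z| = 11.26 mA
V_L = I·|Z_L| = 0.01126 × 13.68 = 0.1541 V

0.1541 V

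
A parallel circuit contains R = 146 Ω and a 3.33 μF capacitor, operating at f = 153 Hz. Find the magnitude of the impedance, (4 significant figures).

ω = 2πf = 961.3 rad/s
X_C = 1/(ωC) = 312.4 Ω
Parallel: admittances add. Y = 1/R + jωC
Y = (0.006849 + j0.003201) S
|Y| = 0.007560 S → |Z| = 1/|Y| = 132.3 Ω, ∠Z = −∠Y = -25.05°

132.3 Ω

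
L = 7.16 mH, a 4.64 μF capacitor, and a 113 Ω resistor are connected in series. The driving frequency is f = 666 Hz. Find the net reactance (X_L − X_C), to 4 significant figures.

ω = 2πf = 4185 rad/s
X_L = ωL = 29.96 Ω
X_C = 1/(ωC) = 51.50 Ω
X = 29.96 − 51.50 = -21.54 Ω

-21.54 Ω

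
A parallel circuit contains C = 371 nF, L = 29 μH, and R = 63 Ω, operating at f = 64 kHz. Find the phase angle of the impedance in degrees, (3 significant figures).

ω = 2πf = 402100 rad/s
X_L = ωL = 11.7 Ω
X_C = 1/(ωC) = 6.70 Ω
Parallel: admittances add. Y = 1/R + 1/(jωL) + jωC
Y = (0.0159 + j0.0634) S
|Y| = 0.0654 S → |Z| = 1/|Y| = 15.3 Ω, ∠Z = −∠Y = -76.0°

-76.0°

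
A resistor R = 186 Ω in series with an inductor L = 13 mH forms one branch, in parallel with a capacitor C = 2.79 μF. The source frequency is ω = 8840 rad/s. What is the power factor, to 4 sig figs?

0.1722

X_L = ωL = 114.9 Ω
X_C = 1/(ωC) = 40.55 Ω
Branch 1 (R+jX_L): Z₁ = 186.0 + j114.9 Ω, |Z₁| = 218.6 Ω
Branch 2 (−jX_C): Z₂ = −j40.55 Ω
Parallel: Z = Z₁Z₂/(Z₁+Z₂), |Z| = 44.25 Ω, ∠Z = -80.08°
cos φ = cos(-80.08°) = 0.1722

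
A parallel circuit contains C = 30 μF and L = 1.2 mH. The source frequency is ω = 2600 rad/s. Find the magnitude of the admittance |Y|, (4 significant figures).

X_L = ωL = 3.120 Ω
X_C = 1/(ωC) = 12.82 Ω
Parallel: admittances add. Y = 1/(jωL) + jωC
Y = (0 − j0.2425) S
|Y| = 0.2425 S → |Z| = 1/|Y| = 4.123 Ω, ∠Z = −∠Y = 90.00°

242.5 mS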